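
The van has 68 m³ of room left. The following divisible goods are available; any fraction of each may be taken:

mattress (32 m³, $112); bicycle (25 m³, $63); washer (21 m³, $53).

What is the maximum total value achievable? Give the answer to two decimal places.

Take in order of value per unit:
- mattress (112/32 per unit): all 32 → value 112, running total 112.00
- washer (53/21 per unit): all 21 → value 53, running total 165.00
- bicycle (63/25 per unit): 15 of 25 → value 15×63/25 = 37.8000, running total 202.80
Total 202.80.

202.80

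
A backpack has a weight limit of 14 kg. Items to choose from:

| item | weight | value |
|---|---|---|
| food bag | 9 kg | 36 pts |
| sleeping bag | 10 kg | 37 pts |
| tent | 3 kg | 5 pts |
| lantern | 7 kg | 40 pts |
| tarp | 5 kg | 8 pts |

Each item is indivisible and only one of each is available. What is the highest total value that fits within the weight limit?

Check high-value combinations within 14 kg:
- lantern+tarp: weight 7+5=12, value 40+8=48
- tent+lantern: weight 3+7=10, value 5+40=45
- food bag+tarp: weight 9+5=14, value 36+8=44
- sleeping bag+tent: weight 10+3=13, value 37+5=42
Best: 48 pts.

48 pts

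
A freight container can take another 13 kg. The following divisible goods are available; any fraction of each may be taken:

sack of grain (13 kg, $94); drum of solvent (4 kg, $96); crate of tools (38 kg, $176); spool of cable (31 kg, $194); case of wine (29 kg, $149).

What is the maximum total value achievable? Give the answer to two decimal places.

161.08

Take in order of value per unit:
- drum of solvent (96/4 per unit): all 4 → value 96, running total 96.00
- sack of grain (94/13 per unit): 9 of 13 → value 9×94/13 = 65.0769, running total 161.08
Total 161.08.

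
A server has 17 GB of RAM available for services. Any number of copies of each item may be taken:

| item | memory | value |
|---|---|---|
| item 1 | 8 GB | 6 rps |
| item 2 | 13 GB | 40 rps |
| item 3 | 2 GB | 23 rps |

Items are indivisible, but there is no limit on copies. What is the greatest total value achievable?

Best value-per-unit is item 3 at 23/2, and filling with it alone uses memory 8×2=16. No mix of the others beats 8×23 = 184.

184 rps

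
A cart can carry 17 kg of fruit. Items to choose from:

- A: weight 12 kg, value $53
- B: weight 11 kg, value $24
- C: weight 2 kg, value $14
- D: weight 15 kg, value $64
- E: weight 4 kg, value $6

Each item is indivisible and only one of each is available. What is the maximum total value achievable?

This is a 0/1 knapsack; check combinations near the capacity.
- C+D: weight 2+15=17, value 14+64=78
- A+C: weight 12+2=14, value 53+14=67
- D: weight 15, value 64
- A+E: weight 12+4=16, value 53+6=59
- A: weight 12, value 53
Best: $78.

$78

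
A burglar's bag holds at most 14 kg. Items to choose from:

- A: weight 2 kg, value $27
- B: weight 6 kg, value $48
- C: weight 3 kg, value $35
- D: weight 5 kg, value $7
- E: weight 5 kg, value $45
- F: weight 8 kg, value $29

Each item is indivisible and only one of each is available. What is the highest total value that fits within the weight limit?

$128

This is a 0/1 knapsack; check combinations near the capacity.
- B+C+E: weight 6+3+5=14, value 48+35+45=128
- A+B+E: weight 2+6+5=13, value 27+48+45=120
- A+B+C: weight 2+6+3=11, value 27+48+35=110
Best: $128.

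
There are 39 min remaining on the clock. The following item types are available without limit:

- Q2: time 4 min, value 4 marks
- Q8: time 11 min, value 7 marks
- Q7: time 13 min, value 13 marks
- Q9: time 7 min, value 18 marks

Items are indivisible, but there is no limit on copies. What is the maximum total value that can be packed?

Best value-per-unit is Q9 at 18/7; filling with it alone gives 5×18 = 90.
Optimal mix: 1×Q2 + 5×Q9 → time 39, value 94.

94 marks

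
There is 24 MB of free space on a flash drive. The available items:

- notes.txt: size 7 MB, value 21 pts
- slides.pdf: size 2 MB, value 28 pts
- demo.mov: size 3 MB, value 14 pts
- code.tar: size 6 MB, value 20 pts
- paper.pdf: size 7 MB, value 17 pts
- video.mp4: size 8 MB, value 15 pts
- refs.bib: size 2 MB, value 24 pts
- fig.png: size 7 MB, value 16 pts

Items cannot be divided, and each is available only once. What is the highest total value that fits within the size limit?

This is a 0/1 knapsack; check combinations near the capacity.
- notes.txt+slides.pdf+code.tar+paper.pdf+refs.bib: size 7+2+6+7+2=24, value 21+28+20+17+24=110
- notes.txt+slides.pdf+code.tar+refs.bib+fig.png: size 7+2+6+2+7=24, value 21+28+20+24+16=109
- notes.txt+slides.pdf+demo.mov+code.tar+refs.bib: size 7+2+3+6+2=20, value 21+28+14+20+24=107
Best: 110 pts.

110 pts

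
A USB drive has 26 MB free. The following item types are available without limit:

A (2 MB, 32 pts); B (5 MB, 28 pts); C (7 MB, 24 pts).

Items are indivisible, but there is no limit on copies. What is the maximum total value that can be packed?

Best value-per-unit is A at 32/2, and filling with it alone uses size 13×2=26. No mix of the others beats 13×32 = 416.

416 pts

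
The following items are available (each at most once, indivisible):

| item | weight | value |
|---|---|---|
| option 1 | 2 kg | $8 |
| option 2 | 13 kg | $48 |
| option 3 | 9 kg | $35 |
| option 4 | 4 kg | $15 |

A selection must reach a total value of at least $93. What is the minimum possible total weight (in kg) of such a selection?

Subsets with value ≥ 93, sorted by total weight:
- option 2+option 3+option 4: weight 26, value 98
- option 1+option 2+option 3+option 4: weight 28, value 106
Minimum weight: 26 kg.

26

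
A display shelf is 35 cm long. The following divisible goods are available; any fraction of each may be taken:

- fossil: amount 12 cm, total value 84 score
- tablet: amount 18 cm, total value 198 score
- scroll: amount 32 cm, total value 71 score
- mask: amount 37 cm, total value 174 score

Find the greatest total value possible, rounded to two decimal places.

Take in order of value per unit:
- tablet (198/18 per unit): all 18 → value 198, running total 198.00
- fossil (84/12 per unit): all 12 → value 84, running total 282.00
- mask (174/37 per unit): 5 of 37 → value 5×174/37 = 23.5135, running total 305.51
Total 305.51.

305.51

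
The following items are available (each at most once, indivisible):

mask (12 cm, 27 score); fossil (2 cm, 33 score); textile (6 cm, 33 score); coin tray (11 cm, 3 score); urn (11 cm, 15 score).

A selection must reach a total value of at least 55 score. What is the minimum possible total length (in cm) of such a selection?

Subsets with value ≥ 55, sorted by total length:
- fossil+textile: length 8, value 66
- mask+fossil: length 14, value 60
Minimum length: 8 cm.

8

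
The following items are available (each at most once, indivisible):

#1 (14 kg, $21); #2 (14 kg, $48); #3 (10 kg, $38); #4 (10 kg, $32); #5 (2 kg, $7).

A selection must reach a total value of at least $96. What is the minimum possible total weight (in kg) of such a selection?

Subsets with value ≥ 96, sorted by total weight:
- #2+#3+#4: weight 34, value 118
- #2+#3+#4+#5: weight 36, value 125
- #1+#3+#4+#5: weight 36, value 98
- #1+#2+#3: weight 38, value 107
Minimum weight: 34 kg.

34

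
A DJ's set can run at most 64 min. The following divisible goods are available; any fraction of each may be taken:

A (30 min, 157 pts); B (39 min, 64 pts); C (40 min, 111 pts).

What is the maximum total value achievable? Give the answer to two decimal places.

251.35

Take in order of value per unit:
- A (157/30 per unit): all 30 → value 157, running total 157.00
- C (111/40 per unit): 34 of 40 → value 34×111/40 = 94.3500, running total 251.35
Total 251.35.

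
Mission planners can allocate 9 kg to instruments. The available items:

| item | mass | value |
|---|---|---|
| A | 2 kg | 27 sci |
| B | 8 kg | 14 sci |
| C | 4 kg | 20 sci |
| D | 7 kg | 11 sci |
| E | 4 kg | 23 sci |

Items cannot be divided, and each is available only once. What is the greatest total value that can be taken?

Check high-value combinations within 9 kg:
- A+E: mass 2+4=6, value 27+23=50
- A+C: mass 2+4=6, value 27+20=47
- C+E: mass 4+4=8, value 20+23=43
- A+D: mass 2+7=9, value 27+11=38
Best: 50 sci.

50 sci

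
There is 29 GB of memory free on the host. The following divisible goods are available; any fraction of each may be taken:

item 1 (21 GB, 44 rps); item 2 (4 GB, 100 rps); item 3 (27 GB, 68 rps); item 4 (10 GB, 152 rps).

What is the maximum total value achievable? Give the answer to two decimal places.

Take in order of value per unit:
- item 2 (100/4 per unit): all 4 → value 100, running total 100.00
- item 4 (152/10 per unit): all 10 → value 152, running total 252.00
- item 3 (68/27 per unit): 15 of 27 → value 15×68/27 = 37.7778, running total 289.78
Total 289.78.

289.78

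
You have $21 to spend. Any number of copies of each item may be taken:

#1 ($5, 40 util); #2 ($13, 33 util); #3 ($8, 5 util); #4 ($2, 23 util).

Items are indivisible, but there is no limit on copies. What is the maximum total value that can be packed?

Best value-per-unit is #4 at 23/2, and filling with it alone uses cost 10×2=20. No mix of the others beats 10×23 = 230.

230 util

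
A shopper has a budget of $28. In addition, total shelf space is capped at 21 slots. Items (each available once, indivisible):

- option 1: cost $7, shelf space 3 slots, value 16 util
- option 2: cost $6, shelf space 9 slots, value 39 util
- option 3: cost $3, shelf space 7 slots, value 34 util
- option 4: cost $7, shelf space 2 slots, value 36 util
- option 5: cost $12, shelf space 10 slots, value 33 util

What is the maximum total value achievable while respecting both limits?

125 util

Feasible sets respecting both limits:
- option 1+option 2+option 3+option 4: cost 23, shelf space 21, value 125
- option 2+option 3+option 4: cost 16, shelf space 18, value 109
- option 2+option 4+option 5: cost 25, shelf space 21, value 108
Best: 125 util.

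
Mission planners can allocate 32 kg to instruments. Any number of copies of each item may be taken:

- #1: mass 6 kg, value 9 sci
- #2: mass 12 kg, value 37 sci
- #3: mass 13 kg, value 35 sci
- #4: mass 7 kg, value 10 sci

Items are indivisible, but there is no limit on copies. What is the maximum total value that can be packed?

84 sci

Best value-per-unit is #2 at 37/12; filling with it alone gives 2×37 = 74.
Optimal mix: 2×#2 + 1×#4 → mass 31, value 84.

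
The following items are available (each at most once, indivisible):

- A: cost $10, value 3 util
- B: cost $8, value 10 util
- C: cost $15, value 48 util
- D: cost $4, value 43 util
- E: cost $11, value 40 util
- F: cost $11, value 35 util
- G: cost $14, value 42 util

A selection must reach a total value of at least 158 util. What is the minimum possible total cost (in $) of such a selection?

40

Subsets with value ≥ 158, sorted by total cost:
- D+E+F+G: cost 40, value 160
- C+D+E+F: cost 41, value 166
- C+D+E+G: cost 44, value 173
Minimum cost: 40 $.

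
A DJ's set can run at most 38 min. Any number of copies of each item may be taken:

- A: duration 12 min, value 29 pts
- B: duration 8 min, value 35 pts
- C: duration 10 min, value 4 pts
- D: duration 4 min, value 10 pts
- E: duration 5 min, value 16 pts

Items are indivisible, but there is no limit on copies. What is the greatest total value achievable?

Best value-per-unit is B at 35/8; filling with it alone gives 4×35 = 140.
Optimal mix: 4×B + 1×E → duration 37, value 156.

156 pts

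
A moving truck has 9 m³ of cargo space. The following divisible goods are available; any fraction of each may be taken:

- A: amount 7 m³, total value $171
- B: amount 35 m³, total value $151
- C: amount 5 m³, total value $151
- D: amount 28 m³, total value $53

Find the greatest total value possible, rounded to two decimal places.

Take in order of value per unit:
- C (151/5 per unit): all 5 → value 151, running total 151.00
- A (171/7 per unit): 4 of 7 → value 4×171/7 = 97.7143, running total 248.71
Total 248.71.

248.71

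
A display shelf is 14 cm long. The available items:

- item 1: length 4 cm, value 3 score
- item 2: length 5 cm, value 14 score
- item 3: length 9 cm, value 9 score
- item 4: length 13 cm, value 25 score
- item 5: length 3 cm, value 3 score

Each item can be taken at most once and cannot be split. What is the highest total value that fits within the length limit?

25 score

Check high-value combinations within 14 cm:
- item 4: length 13, value 25
- item 2+item 3: length 5+9=14, value 14+9=23
- item 1+item 2+item 5: length 4+5+3=12, value 3+14+3=20
Best: 25 score.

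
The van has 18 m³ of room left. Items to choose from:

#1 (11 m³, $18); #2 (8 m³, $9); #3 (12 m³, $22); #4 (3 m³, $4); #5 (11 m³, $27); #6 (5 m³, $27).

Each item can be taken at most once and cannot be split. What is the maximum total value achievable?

Check high-value combinations within 18 m³:
- #5+#6: volume 11+5=16, value 27+27=54
- #3+#6: volume 12+5=17, value 22+27=49
- #1+#6: volume 11+5=16, value 18+27=45
- #2+#4+#6: volume 8+3+5=16, value 9+4+27=40
- #2+#6: volume 8+5=13, value 9+27=36
Best: $54.

$54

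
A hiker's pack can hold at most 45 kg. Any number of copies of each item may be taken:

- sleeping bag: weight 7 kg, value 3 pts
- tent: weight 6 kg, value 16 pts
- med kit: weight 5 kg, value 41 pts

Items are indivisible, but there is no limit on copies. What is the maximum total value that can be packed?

Best value-per-unit is med kit at 41/5, and filling with it alone uses weight 9×5=45. No mix of the others beats 9×41 = 369.

369 pts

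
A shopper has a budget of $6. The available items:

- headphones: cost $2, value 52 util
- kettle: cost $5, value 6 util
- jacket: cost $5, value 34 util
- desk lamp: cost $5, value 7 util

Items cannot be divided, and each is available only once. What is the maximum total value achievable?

52 util

Check high-value combinations within $6:
- headphones: cost 2, value 52
- jacket: cost 5, value 34
- desk lamp: cost 5, value 7
Best: 52 util.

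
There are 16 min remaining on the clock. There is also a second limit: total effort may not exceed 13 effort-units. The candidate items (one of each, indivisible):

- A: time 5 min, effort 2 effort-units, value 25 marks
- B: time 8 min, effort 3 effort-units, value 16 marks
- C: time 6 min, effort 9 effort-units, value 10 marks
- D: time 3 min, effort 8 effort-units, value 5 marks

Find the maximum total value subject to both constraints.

46 marks

Feasible sets respecting both limits:
- A+B+D: time 16, effort 13, value 46
- A+B: time 13, effort 5, value 41
- A+C: time 11, effort 11, value 35
Best: 46 marks.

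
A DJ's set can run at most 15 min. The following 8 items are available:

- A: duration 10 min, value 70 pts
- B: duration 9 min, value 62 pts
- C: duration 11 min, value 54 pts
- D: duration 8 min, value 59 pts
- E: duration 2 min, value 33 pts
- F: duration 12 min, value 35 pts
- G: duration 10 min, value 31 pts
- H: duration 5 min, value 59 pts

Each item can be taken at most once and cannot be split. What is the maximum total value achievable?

This is a 0/1 knapsack; check combinations near the capacity.
- D+E+H: duration 8+2+5=15, value 59+33+59=151
- A+H: duration 10+5=15, value 70+59=129
- B+H: duration 9+5=14, value 62+59=121
- D+H: duration 8+5=13, value 59+59=118
Best: 151 pts.

151 pts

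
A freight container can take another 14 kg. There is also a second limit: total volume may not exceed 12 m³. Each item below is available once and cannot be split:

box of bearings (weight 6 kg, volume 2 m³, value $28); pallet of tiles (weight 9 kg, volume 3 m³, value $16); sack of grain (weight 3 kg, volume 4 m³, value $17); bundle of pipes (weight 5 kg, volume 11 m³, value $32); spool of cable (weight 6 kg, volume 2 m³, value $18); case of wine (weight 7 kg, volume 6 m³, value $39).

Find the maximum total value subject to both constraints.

Feasible sets respecting both limits:
- box of bearings+case of wine: weight 13, volume 8, value 67
- spool of cable+case of wine: weight 13, volume 8, value 57
- sack of grain+case of wine: weight 10, volume 10, value 56
Best: $67.

$67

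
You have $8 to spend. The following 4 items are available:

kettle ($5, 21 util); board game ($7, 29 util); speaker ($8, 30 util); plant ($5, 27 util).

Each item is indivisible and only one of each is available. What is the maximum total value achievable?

Check high-value combinations within $8:
- speaker: cost 8, value 30
- board game: cost 7, value 29
- plant: cost 5, value 27
- kettle: cost 5, value 21
Best: 30 util.

30 util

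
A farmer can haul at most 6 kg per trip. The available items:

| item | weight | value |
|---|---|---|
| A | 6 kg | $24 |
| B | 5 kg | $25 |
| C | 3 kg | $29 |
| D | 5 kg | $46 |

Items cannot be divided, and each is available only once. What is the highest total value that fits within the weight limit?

$46

Check high-value combinations within 6 kg:
- D: weight 5, value 46
- C: weight 3, value 29
- B: weight 5, value 25
- A: weight 6, value 24
Best: $46.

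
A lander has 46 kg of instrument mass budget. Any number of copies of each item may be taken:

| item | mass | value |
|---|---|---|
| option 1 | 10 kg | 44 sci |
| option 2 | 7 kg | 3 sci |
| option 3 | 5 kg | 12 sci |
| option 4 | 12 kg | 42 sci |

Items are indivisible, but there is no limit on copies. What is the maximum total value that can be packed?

Best value-per-unit is option 1 at 44/10; filling with it alone gives 4×44 = 176.
Optimal mix: 4×option 1 + 1×option 3 → mass 45, value 188.

188 sci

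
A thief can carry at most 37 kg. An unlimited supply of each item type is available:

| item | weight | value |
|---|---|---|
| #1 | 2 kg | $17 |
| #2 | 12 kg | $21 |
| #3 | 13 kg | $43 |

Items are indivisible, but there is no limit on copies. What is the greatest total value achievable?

Best value-per-unit is #1 at 17/2, and filling with it alone uses weight 18×2=36. No mix of the others beats 18×17 = 306.

$306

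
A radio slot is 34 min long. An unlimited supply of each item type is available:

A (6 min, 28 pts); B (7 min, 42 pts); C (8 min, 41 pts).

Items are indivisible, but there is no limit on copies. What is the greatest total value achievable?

Best value-per-unit is B at 42/7; filling with it alone gives 4×42 = 168.
Optimal mix: 1×A + 4×B → duration 34, value 196.

196 pts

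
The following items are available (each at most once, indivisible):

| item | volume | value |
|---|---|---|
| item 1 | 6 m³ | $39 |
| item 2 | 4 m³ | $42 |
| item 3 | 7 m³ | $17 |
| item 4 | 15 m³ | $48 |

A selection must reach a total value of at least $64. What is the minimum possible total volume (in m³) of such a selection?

10

Subsets with value ≥ 64, sorted by total volume:
- item 1+item 2: volume 10, value 81
- item 1+item 2+item 3: volume 17, value 98
Minimum volume: 10 m³.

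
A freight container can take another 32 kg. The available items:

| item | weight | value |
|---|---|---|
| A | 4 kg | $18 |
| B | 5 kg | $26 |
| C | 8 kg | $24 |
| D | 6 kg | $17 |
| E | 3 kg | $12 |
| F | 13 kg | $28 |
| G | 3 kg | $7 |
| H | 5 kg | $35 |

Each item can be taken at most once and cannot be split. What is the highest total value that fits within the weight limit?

This is a 0/1 knapsack; check combinations near the capacity.
- A+B+C+D+E+H: weight 4+5+8+6+3+5=31, value 18+26+24+17+12+35=132
- A+B+C+D+G+H: weight 4+5+8+6+3+5=31, value 18+26+24+17+7+35=127
- A+B+C+E+G+H: weight 4+5+8+3+3+5=28, value 18+26+24+12+7+35=122
- B+C+D+E+G+H: weight 5+8+6+3+3+5=30, value 26+24+17+12+7+35=121
Best: $132.

$132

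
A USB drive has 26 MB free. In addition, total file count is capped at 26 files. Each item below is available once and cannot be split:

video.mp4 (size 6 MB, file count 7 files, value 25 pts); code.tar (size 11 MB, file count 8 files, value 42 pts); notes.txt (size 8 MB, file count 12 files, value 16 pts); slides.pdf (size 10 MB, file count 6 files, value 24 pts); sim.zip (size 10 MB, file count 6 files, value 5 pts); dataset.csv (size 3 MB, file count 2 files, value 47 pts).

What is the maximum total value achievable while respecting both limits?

Feasible sets respecting both limits:
- video.mp4+code.tar+dataset.csv: size 20, file count 17, value 114
- code.tar+slides.pdf+dataset.csv: size 24, file count 16, value 113
- code.tar+notes.txt+dataset.csv: size 22, file count 22, value 105
- video.mp4+slides.pdf+dataset.csv: size 19, file count 15, value 96
Best: 114 pts.

114 pts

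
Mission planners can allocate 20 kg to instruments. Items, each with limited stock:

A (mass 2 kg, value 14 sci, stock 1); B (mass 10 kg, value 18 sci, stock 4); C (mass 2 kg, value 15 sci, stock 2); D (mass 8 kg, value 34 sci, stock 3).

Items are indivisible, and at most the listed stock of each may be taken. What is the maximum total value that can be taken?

Best selections within mass 20 and stock limits:
- 2×C + 2×D: mass 20, value 98
- 1×A + 1×C + 2×D: mass 20, value 97
Best: 98 sci.

98 sci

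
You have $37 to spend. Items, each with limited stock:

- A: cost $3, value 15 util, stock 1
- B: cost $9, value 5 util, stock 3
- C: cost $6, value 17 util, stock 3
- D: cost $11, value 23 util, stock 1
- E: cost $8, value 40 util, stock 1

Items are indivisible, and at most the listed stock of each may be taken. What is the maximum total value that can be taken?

Top feasible selections:
- 3×C + 1×D + 1×E: cost 37, value 114
- 1×A + 2×C + 1×D + 1×E: cost 34, value 112
Best: 114 util.

114 util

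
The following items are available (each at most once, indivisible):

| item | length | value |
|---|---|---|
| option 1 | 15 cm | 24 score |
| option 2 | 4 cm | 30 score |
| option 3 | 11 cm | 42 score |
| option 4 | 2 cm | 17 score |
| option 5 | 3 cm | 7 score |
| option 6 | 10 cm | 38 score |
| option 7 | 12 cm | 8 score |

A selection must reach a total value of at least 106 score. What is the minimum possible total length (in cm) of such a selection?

Subsets with value ≥ 106, sorted by total length:
- option 2+option 3+option 6: length 25, value 110
- option 2+option 3+option 4+option 6: length 27, value 127
- option 2+option 3+option 5+option 6: length 28, value 117
Minimum length: 25 cm.

25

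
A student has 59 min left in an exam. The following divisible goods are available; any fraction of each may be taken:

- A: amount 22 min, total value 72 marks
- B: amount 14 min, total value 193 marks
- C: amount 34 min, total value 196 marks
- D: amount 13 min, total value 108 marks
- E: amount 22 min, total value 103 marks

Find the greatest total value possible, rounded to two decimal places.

485.47

Take in order of value per unit:
- B (193/14 per unit): all 14 → value 193, running total 193.00
- D (108/13 per unit): all 13 → value 108, running total 301.00
- C (196/34 per unit): 32 of 34 → value 32×196/34 = 184.4706, running total 485.47
Total 485.47.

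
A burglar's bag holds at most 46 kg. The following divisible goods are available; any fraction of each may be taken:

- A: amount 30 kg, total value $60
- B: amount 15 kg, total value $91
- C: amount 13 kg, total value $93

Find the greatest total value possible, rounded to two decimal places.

Take in order of value per unit:
- C (93/13 per unit): all 13 → value 93, running total 93.00
- B (91/15 per unit): all 15 → value 91, running total 184.00
- A (60/30 per unit): 18 of 30 → value 18×60/30 = 36.0000, running total 220.00
Total 220.00.

220.00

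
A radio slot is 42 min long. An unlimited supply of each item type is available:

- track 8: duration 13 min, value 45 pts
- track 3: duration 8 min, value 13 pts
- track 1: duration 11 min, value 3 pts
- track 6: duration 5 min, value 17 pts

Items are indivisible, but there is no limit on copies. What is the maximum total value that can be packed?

Best value-per-unit is track 8 at 45/13; filling with it alone gives 3×45 = 135.
Optimal mix: 2×track 8 + 3×track 6 → duration 41, value 141.

141 pts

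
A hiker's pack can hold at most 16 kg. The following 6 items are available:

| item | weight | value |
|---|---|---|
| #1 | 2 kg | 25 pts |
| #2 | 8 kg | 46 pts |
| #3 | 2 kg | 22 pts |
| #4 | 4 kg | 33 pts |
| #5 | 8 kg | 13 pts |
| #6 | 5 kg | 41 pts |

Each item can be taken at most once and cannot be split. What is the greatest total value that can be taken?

Check high-value combinations within 16 kg:
- #1+#2+#3+#4: weight 2+8+2+4=16, value 25+46+22+33=126
- #1+#3+#4+#6: weight 2+2+4+5=13, value 25+22+33+41=121
- #1+#2+#6: weight 2+8+5=15, value 25+46+41=112
- #2+#3+#6: weight 8+2+5=15, value 46+22+41=109
Best: 126 pts.

126 pts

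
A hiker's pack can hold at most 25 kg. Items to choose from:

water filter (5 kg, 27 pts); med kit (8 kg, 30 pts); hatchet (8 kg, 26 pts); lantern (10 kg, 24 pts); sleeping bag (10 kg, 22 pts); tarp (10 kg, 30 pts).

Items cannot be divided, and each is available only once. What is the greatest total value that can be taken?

This is a 0/1 knapsack; check combinations near the capacity.
- water filter+med kit+tarp: weight 5+8+10=23, value 27+30+30=87
- water filter+med kit+hatchet: weight 5+8+8=21, value 27+30+26=83
- water filter+hatchet+tarp: weight 5+8+10=23, value 27+26+30=83
- water filter+med kit+lantern: weight 5+8+10=23, value 27+30+24=81
Best: 87 pts.

87 pts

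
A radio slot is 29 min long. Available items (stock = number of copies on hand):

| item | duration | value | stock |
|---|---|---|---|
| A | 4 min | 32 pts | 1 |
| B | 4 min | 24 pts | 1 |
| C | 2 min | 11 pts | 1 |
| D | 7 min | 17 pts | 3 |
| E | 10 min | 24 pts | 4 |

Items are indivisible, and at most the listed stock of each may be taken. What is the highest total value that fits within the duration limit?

Top feasible selections:
- 1×A + 1×B + 1×C + 1×D + 1×E: duration 27, value 108
- 1×A + 1×B + 3×D: duration 29, value 107
- 1×A + 1×B + 2×E: duration 28, value 104
Best: 108 pts.

108 pts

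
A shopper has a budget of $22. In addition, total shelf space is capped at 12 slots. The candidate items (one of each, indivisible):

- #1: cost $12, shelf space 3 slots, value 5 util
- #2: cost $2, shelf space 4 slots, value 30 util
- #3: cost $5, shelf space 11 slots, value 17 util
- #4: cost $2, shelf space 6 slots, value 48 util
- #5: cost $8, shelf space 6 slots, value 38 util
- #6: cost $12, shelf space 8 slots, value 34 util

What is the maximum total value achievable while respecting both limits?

Feasible sets respecting both limits:
- #4+#5: cost 10, shelf space 12, value 86
- #2+#4: cost 4, shelf space 10, value 78
- #2+#5: cost 10, shelf space 10, value 68
- #2+#6: cost 14, shelf space 12, value 64
Best: 86 util.

86 util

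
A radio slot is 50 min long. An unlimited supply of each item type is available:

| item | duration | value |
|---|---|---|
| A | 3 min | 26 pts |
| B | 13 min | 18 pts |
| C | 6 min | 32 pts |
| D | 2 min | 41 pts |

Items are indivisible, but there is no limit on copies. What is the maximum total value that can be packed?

Best value-per-unit is D at 41/2, and filling with it alone uses duration 25×2=50. No mix of the others beats 25×41 = 1025.

1025 pts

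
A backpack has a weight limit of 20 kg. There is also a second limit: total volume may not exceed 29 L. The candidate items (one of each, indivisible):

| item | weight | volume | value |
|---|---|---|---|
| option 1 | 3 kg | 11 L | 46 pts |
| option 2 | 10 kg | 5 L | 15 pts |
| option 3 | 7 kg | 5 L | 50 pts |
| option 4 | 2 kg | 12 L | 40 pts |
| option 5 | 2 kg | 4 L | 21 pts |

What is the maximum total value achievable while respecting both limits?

136 pts

Feasible sets respecting both limits:
- option 1+option 3+option 4: weight 12, volume 28, value 136
- option 1+option 3+option 5: weight 12, volume 20, value 117
- option 1+option 2+option 3: weight 20, volume 21, value 111
- option 3+option 4+option 5: weight 11, volume 21, value 111
Best: 136 pts.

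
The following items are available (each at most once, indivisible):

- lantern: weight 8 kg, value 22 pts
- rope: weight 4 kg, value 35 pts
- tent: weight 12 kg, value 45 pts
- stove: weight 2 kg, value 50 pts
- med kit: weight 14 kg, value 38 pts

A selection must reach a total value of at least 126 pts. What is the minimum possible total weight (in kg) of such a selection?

Subsets with value ≥ 126, sorted by total weight:
- rope+tent+stove: weight 18, value 130
- lantern+rope+tent+stove: weight 26, value 152
- lantern+rope+stove+med kit: weight 28, value 145
Minimum weight: 18 kg.

18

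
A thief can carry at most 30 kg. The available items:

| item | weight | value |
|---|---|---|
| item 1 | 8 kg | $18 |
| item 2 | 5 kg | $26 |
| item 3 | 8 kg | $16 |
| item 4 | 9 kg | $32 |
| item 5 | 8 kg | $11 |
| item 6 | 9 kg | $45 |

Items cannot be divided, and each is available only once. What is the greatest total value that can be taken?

$105

Check high-value combinations within 30 kg:
- item 1+item 2+item 3+item 6: weight 8+5+8+9=30, value 18+26+16+45=105
- item 2+item 4+item 6: weight 5+9+9=23, value 26+32+45=103
- item 1+item 2+item 5+item 6: weight 8+5+8+9=30, value 18+26+11+45=100
- item 2+item 3+item 5+item 6: weight 5+8+8+9=30, value 26+16+11+45=98
- item 1+item 4+item 6: weight 8+9+9=26, value 18+32+45=95
Best: $105.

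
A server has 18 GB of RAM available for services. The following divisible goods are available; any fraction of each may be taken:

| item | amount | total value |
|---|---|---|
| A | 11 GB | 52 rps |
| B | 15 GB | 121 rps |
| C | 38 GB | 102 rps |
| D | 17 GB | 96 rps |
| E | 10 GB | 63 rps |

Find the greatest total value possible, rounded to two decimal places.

139.90

Take in order of value per unit:
- B (121/15 per unit): all 15 → value 121, running total 121.00
- E (63/10 per unit): 3 of 10 → value 3×63/10 = 18.9000, running total 139.90
Total 139.90.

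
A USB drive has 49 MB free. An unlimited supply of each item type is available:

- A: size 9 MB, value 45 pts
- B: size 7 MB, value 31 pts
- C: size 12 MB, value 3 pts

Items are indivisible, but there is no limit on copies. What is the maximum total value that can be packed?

228 pts

Best value-per-unit is A at 45/9; filling with it alone gives 5×45 = 225.
Optimal mix: 3×A + 3×B → size 48, value 228.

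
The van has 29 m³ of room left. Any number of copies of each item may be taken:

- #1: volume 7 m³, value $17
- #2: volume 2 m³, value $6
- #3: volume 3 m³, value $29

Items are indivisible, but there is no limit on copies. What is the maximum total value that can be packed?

Best value-per-unit is #3 at 29/3; filling with it alone gives 9×29 = 261.
Optimal mix: 1×#2 + 9×#3 → volume 29, value 267.

$267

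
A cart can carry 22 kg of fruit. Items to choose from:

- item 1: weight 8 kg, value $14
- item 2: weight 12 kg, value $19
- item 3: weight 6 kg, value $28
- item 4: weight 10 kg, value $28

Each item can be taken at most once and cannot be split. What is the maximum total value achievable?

$56

Check high-value combinations within 22 kg:
- item 3+item 4: weight 6+10=16, value 28+28=56
- item 2+item 3: weight 12+6=18, value 19+28=47
- item 2+item 4: weight 12+10=22, value 19+28=47
- item 1+item 3: weight 8+6=14, value 14+28=42
Best: $56.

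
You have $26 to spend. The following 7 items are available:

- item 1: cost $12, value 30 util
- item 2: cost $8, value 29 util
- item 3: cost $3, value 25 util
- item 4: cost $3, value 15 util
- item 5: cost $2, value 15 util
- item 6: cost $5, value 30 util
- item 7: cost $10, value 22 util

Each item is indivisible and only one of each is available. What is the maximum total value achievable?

115 util

This is a 0/1 knapsack; check combinations near the capacity.
- item 1+item 3+item 4+item 5+item 6: cost 12+3+3+2+5=25, value 30+25+15+15+30=115
- item 2+item 3+item 4+item 5+item 6: cost 8+3+3+2+5=21, value 29+25+15+15+30=114
- item 3+item 4+item 5+item 6+item 7: cost 3+3+2+5+10=23, value 25+15+15+30+22=107
- item 2+item 3+item 4+item 5+item 7: cost 8+3+3+2+10=26, value 29+25+15+15+22=106
Best: 115 util.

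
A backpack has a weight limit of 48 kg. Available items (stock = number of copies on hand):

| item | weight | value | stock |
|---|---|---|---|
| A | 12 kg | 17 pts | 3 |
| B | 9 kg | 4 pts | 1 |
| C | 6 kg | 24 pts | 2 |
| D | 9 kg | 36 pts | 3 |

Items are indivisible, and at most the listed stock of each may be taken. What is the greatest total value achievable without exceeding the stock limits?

160 pts

Best selections within weight 48 and stock limits:
- 1×B + 2×C + 3×D: weight 48, value 160
- 2×C + 3×D: weight 39, value 156
- 1×A + 1×C + 3×D: weight 45, value 149
- 1×A + 2×C + 2×D: weight 42, value 137
Best: 160 pts.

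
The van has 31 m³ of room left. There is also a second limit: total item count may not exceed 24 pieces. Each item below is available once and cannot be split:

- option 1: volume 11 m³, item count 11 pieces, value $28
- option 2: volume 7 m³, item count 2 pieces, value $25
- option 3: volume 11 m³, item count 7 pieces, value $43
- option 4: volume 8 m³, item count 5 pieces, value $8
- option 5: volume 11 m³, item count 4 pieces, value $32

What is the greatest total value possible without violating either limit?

$100

Feasible sets respecting both limits:
- option 2+option 3+option 5: volume 29, item count 13, value 100
- option 1+option 2+option 3: volume 29, item count 20, value 96
- option 1+option 2+option 5: volume 29, item count 17, value 85
Best: $100.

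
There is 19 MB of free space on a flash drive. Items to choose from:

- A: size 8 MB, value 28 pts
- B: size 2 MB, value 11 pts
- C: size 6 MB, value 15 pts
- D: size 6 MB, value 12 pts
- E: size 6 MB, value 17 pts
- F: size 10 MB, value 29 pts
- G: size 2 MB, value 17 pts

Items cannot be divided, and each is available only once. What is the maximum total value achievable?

73 pts

Check high-value combinations within 19 MB:
- A+B+E+G: size 8+2+6+2=18, value 28+11+17+17=73
- A+B+C+G: size 8+2+6+2=18, value 28+11+15+17=71
- A+B+D+G: size 8+2+6+2=18, value 28+11+12+17=68
- E+F+G: size 6+10+2=18, value 17+29+17=63
Best: 73 pts.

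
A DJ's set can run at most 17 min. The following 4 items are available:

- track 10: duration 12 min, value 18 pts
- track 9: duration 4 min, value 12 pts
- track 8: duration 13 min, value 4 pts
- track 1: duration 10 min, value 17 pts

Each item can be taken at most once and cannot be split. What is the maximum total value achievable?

Check high-value combinations within 17 min:
- track 10+track 9: duration 12+4=16, value 18+12=30
- track 9+track 1: duration 4+10=14, value 12+17=29
- track 10: duration 12, value 18
Best: 30 pts.

30 pts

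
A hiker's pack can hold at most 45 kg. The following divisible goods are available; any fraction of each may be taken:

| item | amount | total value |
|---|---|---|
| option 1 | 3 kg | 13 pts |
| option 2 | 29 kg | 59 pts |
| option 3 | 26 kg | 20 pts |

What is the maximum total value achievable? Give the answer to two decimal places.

82.00

Take in order of value per unit:
- option 1 (13/3 per unit): all 3 → value 13, running total 13.00
- option 2 (59/29 per unit): all 29 → value 59, running total 72.00
- option 3 (20/26 per unit): 13 of 26 → value 13×20/26 = 10.0000, running total 82.00
Total 82.00.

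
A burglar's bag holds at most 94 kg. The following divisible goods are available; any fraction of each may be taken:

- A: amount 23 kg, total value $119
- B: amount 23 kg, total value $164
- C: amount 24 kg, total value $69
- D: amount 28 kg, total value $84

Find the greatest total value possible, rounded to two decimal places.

424.50

Take in order of value per unit:
- B (164/23 per unit): all 23 → value 164, running total 164.00
- A (119/23 per unit): all 23 → value 119, running total 283.00
- D (84/28 per unit): all 28 → value 84, running total 367.00
- C (69/24 per unit): 20 of 24 → value 20×69/24 = 57.5000, running total 424.50
Total 424.50.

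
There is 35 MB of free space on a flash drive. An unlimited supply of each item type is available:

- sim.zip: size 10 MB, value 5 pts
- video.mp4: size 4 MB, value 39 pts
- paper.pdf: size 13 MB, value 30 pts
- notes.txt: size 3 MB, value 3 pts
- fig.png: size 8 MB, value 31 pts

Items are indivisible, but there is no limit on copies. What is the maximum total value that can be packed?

Best value-per-unit is video.mp4 at 39/4; filling with it alone gives 8×39 = 312.
Optimal mix: 8×video.mp4 + 1×notes.txt → size 35, value 315.

315 pts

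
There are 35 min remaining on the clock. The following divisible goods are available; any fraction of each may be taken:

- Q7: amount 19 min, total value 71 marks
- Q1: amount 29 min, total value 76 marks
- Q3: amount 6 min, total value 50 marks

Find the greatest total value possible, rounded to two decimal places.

Take in order of value per unit:
- Q3 (50/6 per unit): all 6 → value 50, running total 50.00
- Q7 (71/19 per unit): all 19 → value 71, running total 121.00
- Q1 (76/29 per unit): 10 of 29 → value 10×76/29 = 26.2069, running total 147.21
Total 147.21.

147.21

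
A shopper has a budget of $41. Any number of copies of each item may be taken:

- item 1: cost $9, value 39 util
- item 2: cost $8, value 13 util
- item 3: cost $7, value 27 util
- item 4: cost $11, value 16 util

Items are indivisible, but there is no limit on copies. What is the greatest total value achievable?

171 util

Best value-per-unit is item 1 at 39/9; filling with it alone gives 4×39 = 156.
Optimal mix: 3×item 1 + 2×item 3 → cost 41, value 171.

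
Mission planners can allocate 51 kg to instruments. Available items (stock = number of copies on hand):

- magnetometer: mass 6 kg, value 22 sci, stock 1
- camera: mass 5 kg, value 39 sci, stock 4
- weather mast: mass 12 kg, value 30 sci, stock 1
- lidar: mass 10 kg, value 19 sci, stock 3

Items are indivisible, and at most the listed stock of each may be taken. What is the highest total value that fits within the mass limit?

227 sci

Top feasible selections:
- 1×magnetometer + 4×camera + 1×weather mast + 1×lidar: mass 48, value 227
- 1×magnetometer + 4×camera + 2×lidar: mass 46, value 216
Best: 227 sci.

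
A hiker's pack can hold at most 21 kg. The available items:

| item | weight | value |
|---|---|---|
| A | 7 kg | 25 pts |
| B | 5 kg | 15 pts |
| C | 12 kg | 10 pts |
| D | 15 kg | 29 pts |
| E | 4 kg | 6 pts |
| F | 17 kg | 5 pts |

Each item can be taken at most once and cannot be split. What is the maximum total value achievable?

Check high-value combinations within 21 kg:
- A+B+E: weight 7+5+4=16, value 25+15+6=46
- B+D: weight 5+15=20, value 15+29=44
- A+B: weight 7+5=12, value 25+15=40
- A+C: weight 7+12=19, value 25+10=35
- D+E: weight 15+4=19, value 29+6=35
Best: 46 pts.

46 pts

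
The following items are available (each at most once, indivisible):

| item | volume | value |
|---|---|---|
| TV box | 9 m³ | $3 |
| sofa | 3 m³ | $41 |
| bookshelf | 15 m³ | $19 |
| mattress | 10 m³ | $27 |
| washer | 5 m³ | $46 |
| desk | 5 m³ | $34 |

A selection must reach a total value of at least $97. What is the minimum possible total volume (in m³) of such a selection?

13

Subsets with value ≥ 97, sorted by total volume:
- sofa+washer+desk: volume 13, value 121
- sofa+mattress+washer: volume 18, value 114
- sofa+mattress+desk: volume 18, value 102
Minimum volume: 13 m³.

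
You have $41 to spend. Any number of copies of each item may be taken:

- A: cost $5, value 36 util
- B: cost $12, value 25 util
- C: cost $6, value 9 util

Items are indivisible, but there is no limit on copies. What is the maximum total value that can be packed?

Best value-per-unit is A at 36/5, and filling with it alone uses cost 8×5=40. No mix of the others beats 8×36 = 288.

288 util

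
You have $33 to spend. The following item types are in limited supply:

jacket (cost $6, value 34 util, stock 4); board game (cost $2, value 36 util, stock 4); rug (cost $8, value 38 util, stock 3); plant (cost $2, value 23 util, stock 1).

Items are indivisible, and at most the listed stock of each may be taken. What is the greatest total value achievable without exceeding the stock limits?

Best selections within cost 33 and stock limits:
- 4×jacket + 4×board game: cost 32, value 280
- 1×jacket + 4×board game + 2×rug + 1×plant: cost 32, value 277
- 2×jacket + 4×board game + 1×rug + 1×plant: cost 30, value 273
- 3×jacket + 4×board game + 1×plant: cost 28, value 269
Best: 280 util.

280 util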